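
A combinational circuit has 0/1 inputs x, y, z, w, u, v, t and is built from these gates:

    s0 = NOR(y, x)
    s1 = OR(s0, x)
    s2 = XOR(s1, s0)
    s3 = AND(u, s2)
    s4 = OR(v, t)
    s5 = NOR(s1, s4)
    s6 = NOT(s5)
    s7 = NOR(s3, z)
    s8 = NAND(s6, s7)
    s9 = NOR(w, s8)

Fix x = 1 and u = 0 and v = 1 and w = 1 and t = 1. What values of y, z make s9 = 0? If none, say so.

y=1, z=0

s9 = NOR(w, s8) must be 0, so at least one of w, s8 is 1.
Check with x = 1 and u = 0 and v = 1 and w = 1 and t = 1 and y=1, z=0:
s0 = NOR(y, x) = NOR(1, 1) = 0
s1 = OR(s0, x) = OR(0, 1) = 1
s2 = XOR(s1, s0) = XOR(1, 0) = 1
s3 = AND(u, s2) = AND(0, 1) = 0
s4 = OR(v, t) = OR(1, 1) = 1
s5 = NOR(s1, s4) = NOR(1, 1) = 0
s6 = NOT(s5) = NOT 0 = 1
s7 = NOR(s3, z) = NOR(0, 0) = 1
s8 = NAND(s6, s7) = NAND(1, 1) = 0
s9 = NOR(w, s8) = NOR(1, 0) = 0
So s9 = 0.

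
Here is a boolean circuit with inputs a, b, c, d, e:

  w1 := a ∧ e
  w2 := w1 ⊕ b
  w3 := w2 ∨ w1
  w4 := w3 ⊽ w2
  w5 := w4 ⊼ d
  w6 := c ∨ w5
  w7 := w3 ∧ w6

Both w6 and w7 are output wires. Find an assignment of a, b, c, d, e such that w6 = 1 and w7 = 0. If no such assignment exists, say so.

Check with a=0, b=0, c=1, d=0, e=0:
w1 = a ∧ e = 0 ∧ 0 = 0
w2 = w1 ⊕ b = 0 ⊕ 0 = 0
w3 = w2 ∨ w1 = 0 ∨ 0 = 0
w4 = w3 ⊽ w2 = 0 ⊽ 0 = 1
w5 = w4 ⊼ d = 1 ⊼ 0 = 1
w6 = c ∨ w5 = 1 ∨ 1 = 1
w7 = w3 ∧ w6 = 0 ∧ 1 = 0
So w6 = 1 and w7 = 0.

a=0, b=0, c=1, d=0, e=0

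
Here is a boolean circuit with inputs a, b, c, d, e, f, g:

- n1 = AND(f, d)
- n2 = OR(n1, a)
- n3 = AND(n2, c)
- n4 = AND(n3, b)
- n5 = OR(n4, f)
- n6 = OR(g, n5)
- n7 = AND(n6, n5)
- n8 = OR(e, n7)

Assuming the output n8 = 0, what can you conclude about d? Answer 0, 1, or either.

either

Both values of d occur among assignments with n8 = 0:
  d=0: a=0, b=0, c=0, d=0, e=0, f=0, g=0
  d=1: a=0, b=0, c=0, d=1, e=0, f=0, g=0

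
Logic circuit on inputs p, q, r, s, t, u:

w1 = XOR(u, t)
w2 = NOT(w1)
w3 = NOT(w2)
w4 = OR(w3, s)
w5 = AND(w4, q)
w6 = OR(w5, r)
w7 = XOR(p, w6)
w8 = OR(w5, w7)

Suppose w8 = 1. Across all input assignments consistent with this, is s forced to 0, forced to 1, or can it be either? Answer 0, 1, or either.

either

Both values of s occur among assignments with w8 = 1:
  s=0: p=0, q=0, r=1, s=0, t=0, u=0
  s=1: p=0, q=0, r=1, s=1, t=0, u=0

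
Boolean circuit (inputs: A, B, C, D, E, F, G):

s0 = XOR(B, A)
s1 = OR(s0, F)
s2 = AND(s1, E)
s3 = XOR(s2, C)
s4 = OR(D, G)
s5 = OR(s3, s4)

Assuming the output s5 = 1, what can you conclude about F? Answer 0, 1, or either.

either

Both values of F occur among assignments with s5 = 1:
  F=0: A=0, B=0, C=0, D=0, E=0, F=0, G=1
  F=1: A=0, B=0, C=0, D=0, E=0, F=1, G=1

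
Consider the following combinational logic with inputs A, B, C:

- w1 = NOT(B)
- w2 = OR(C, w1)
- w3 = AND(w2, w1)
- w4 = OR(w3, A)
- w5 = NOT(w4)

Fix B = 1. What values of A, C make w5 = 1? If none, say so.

w5 = NOT(w4) must be 1, so w4 = 0.
w4 = OR(w3, A) must be 0, so both w3 = 0 and A = 0.
Check with B = 1 and A=0, C=1:
w1 = NOT(B) = NOT 1 = 0
w2 = OR(C, w1) = OR(1, 0) = 1
w3 = AND(w2, w1) = AND(1, 0) = 0
w4 = OR(w3, A) = OR(0, 0) = 0
w5 = NOT(w4) = NOT 0 = 1
So w5 = 1.

A=0, C=1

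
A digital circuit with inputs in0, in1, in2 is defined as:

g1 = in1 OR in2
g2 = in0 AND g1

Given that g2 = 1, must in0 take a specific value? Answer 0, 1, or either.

1

g2 = in0 AND g1 must be 1, so both in0 = 1 and g1 = 1.
Every assignment with g2 = 1 has in0 = 1; there are 3 such assignment(s).
  in0=1, in1=0, in2=1
  in0=1, in1=1, in2=0
  in0=1, in1=1, in2=1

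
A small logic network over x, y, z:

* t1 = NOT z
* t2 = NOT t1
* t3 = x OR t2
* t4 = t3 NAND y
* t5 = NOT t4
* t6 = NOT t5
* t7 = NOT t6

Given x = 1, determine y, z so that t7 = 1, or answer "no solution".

y=1, z=0

t7 = NOT t6 must be 1, so t6 = 0.
t6 = NOT t5 must be 0, so t5 = 1.
Check with x = 1 and y=1, z=0:
t1 = NOT z = NOT 0 = 1
t2 = NOT t1 = NOT 1 = 0
t3 = x OR t2 = 1 OR 0 = 1
t4 = t3 NAND y = 1 NAND 1 = 0
t5 = NOT t4 = NOT 0 = 1
t6 = NOT t5 = NOT 1 = 0
t7 = NOT t6 = NOT 0 = 1
So t7 = 1.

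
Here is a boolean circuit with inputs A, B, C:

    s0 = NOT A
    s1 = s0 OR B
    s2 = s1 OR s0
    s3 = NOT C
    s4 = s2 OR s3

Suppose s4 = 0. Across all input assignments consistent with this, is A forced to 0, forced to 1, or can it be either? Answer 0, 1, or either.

s4 = s2 OR s3 must be 0, so both s2 = 0 and s3 = 0.
Every assignment with s4 = 0 has A = 1; there are 1 such assignment(s).
  A=1, B=0, C=1

1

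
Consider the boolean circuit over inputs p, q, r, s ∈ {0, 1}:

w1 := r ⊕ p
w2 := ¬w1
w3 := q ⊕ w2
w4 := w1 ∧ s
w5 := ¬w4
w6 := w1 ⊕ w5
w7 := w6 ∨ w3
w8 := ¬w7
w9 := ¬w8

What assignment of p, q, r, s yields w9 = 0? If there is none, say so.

p=0 q=0 r=1 s=0

w9 = ¬w8 must be 0, so w8 = 1.
Check with p=0 q=0 r=1 s=0:
w1 = r ⊕ p = 1 ⊕ 0 = 1
w2 = ¬w1 = ¬1 = 0
w3 = q ⊕ w2 = 0 ⊕ 0 = 0
w4 = w1 ∧ s = 1 ∧ 0 = 0
w5 = ¬w4 = ¬0 = 1
w6 = w1 ⊕ w5 = 1 ⊕ 1 = 0
w7 = w6 ∨ w3 = 0 ∨ 0 = 0
w8 = ¬w7 = ¬0 = 1
w9 = ¬w8 = ¬1 = 0
So w9 = 0 as required.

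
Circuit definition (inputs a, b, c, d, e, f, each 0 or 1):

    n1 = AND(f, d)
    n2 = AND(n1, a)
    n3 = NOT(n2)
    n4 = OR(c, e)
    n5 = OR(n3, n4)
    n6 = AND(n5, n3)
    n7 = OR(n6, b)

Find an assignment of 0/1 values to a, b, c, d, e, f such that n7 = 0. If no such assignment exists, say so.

n7 = OR(n6, b) must be 0, so both n6 = 0 and b = 0.
n6 = AND(n5, n3) must be 0, so at least one of n5, n3 is 0.
Check with a=1 b=0 c=1 d=1 e=1 f=1:
n1 = AND(f, d) = AND(1, 1) = 1
n2 = AND(n1, a) = AND(1, 1) = 1
n3 = NOT(n2) = NOT 1 = 0
n4 = OR(c, e) = OR(1, 1) = 1
n5 = OR(n3, n4) = OR(0, 1) = 1
n6 = AND(n5, n3) = AND(1, 0) = 0
n7 = OR(n6, b) = OR(0, 0) = 0
So n7 = 0 as required.

a=1 b=0 c=1 d=1 e=1 f=1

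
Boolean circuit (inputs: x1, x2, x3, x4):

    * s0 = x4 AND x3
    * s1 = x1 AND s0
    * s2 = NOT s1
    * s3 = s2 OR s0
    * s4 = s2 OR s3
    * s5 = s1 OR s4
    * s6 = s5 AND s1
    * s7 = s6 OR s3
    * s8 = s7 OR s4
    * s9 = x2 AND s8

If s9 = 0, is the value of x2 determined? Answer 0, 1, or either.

0

s9 = x2 AND s8 must be 0, so at least one of x2, s8 is 0.
Every assignment with s9 = 0 has x2 = 0; there are 8 such assignment(s).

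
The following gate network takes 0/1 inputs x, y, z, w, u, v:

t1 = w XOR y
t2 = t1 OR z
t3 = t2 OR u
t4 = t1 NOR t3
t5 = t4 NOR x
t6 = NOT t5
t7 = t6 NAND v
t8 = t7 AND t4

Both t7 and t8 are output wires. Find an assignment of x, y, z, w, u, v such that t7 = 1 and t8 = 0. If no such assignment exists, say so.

Check with x=0, y=1, z=1, w=1, u=0, v=1:
t1 = w XOR y = 1 XOR 1 = 0
t2 = t1 OR z = 0 OR 1 = 1
t3 = t2 OR u = 1 OR 0 = 1
t4 = t1 NOR t3 = 0 NOR 1 = 0
t5 = t4 NOR x = 0 NOR 0 = 1
t6 = NOT t5 = NOT 1 = 0
t7 = t6 NAND v = 0 NAND 1 = 1
t8 = t7 AND t4 = 1 AND 0 = 0
So t7 = 1 and t8 = 0.

x=0, y=1, z=1, w=1, u=0, v=1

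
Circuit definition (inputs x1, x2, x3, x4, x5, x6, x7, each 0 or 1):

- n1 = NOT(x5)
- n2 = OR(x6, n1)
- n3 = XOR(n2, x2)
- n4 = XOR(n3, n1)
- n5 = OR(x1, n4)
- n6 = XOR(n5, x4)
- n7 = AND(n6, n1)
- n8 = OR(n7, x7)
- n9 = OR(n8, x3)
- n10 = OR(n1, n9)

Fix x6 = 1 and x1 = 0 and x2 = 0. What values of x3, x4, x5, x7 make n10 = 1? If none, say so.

x3=0, x4=0, x5=0, x7=0

Check with x6 = 1 and x1 = 0 and x2 = 0 and x3=0, x4=0, x5=0, x7=0:
n1 = NOT(x5) = NOT 0 = 1
n2 = OR(x6, n1) = OR(1, 1) = 1
n3 = XOR(n2, x2) = XOR(1, 0) = 1
n4 = XOR(n3, n1) = XOR(1, 1) = 0
n5 = OR(x1, n4) = OR(0, 0) = 0
n6 = XOR(n5, x4) = XOR(0, 0) = 0
n7 = AND(n6, n1) = AND(0, 1) = 0
n8 = OR(n7, x7) = OR(0, 0) = 0
n9 = OR(n8, x3) = OR(0, 0) = 0
n10 = OR(n1, n9) = OR(1, 0) = 1
So n10 = 1.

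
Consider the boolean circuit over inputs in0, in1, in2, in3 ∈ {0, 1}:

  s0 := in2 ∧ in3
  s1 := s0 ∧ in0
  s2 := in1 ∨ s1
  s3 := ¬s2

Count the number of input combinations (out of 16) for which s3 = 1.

s3 = ¬s2 must be 1, so s2 = 0.
s2 = in1 ∨ s1 must be 0, so both in1 = 0 and s1 = 0.
s1 = s0 ∧ in0 must be 0, so at least one of s0, in0 is 0.
Enumerating the 16 input combinations, 7 give s3 = 1 and 9 give s3 = 0.

7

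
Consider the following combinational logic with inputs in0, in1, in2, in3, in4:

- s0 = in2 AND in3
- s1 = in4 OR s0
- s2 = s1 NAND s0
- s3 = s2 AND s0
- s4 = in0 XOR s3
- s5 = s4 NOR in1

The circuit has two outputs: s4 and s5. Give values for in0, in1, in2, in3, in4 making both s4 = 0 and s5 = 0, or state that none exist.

in0=0, in1=1, in2=1, in3=1, in4=1

Check with in0=0, in1=1, in2=1, in3=1, in4=1:
s0 = in2 AND in3 = 1 AND 1 = 1
s1 = in4 OR s0 = 1 OR 1 = 1
s2 = s1 NAND s0 = 1 NAND 1 = 0
s3 = s2 AND s0 = 0 AND 1 = 0
s4 = in0 XOR s3 = 0 XOR 0 = 0
s5 = s4 NOR in1 = 0 NOR 1 = 0
So s4 = 0 and s5 = 0.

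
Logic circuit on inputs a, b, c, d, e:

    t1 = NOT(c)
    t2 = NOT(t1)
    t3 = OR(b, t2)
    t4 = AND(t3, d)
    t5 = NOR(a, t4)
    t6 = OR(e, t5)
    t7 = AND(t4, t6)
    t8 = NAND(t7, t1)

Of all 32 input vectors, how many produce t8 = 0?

t8 = NAND(t7, t1) must be 0, so both t7 = 1 and t1 = 1.
t7 = AND(t4, t6) must be 1, so both t4 = 1 and t6 = 1.
Satisfying assignments:
  a=0, b=1, c=0, d=1, e=1
  a=1, b=1, c=0, d=1, e=1

2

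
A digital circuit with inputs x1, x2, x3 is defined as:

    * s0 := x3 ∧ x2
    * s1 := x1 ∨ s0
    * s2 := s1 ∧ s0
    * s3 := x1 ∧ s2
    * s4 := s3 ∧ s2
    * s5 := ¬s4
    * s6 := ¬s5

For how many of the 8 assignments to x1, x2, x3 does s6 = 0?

7

s6 = ¬s5 must be 0, so s5 = 1.
Enumerating the 8 input combinations, 7 give s6 = 0 and 1 give s6 = 1.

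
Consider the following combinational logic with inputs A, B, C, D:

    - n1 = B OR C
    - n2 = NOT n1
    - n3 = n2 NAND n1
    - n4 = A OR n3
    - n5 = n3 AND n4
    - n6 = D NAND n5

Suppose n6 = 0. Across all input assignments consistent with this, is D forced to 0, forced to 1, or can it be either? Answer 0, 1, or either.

n6 = D NAND n5 must be 0, so both D = 1 and n5 = 1.
n5 = n3 AND n4 must be 1, so both n3 = 1 and n4 = 1.
Every assignment with n6 = 0 has D = 1; there are 8 such assignment(s).

1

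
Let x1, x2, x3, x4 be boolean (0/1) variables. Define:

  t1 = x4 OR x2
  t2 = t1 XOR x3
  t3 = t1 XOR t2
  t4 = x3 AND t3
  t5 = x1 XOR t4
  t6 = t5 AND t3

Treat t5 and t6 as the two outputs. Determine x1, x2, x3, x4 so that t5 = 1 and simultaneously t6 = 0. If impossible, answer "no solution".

x1=1 x2=1 x3=0 x4=0

Check with x1=1 x2=1 x3=0 x4=0:
t1 = x4 OR x2 = 0 OR 1 = 1
t2 = t1 XOR x3 = 1 XOR 0 = 1
t3 = t1 XOR t2 = 1 XOR 1 = 0
t4 = x3 AND t3 = 0 AND 0 = 0
t5 = x1 XOR t4 = 1 XOR 0 = 1
t6 = t5 AND t3 = 1 AND 0 = 0
So t5 = 1 and t6 = 0.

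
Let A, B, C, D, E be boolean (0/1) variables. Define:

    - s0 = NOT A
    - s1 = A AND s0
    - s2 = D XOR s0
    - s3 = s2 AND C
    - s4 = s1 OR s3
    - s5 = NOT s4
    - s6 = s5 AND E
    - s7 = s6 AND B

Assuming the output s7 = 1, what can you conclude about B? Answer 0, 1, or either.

1

s7 = s6 AND B must be 1, so both s6 = 1 and B = 1.
Every assignment with s7 = 1 has B = 1; there are 6 such assignment(s).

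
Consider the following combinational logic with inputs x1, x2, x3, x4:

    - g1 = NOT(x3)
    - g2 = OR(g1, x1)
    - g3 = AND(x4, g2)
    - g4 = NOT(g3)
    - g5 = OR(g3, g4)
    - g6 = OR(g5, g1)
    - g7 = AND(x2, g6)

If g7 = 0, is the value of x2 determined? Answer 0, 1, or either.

g7 = AND(x2, g6) must be 0, so at least one of x2, g6 is 0.
Every assignment with g7 = 0 has x2 = 0; there are 8 such assignment(s).

0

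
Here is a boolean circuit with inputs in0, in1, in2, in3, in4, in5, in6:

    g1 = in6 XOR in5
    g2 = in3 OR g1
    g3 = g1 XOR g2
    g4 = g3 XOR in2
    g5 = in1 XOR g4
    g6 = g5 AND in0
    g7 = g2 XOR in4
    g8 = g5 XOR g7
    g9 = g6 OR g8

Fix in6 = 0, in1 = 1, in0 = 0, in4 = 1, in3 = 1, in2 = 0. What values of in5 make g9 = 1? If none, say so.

g9 = g6 OR g8 must be 1, so at least one of g6, g8 is 1.
Check with in6 = 0, in1 = 1, in0 = 0, in4 = 1, in3 = 1, in2 = 0 and in5=1:
g1 = in6 XOR in5 = 0 XOR 1 = 1
g2 = in3 OR g1 = 1 OR 1 = 1
g3 = g1 XOR g2 = 1 XOR 1 = 0
g4 = g3 XOR in2 = 0 XOR 0 = 0
g5 = in1 XOR g4 = 1 XOR 0 = 1
g6 = g5 AND in0 = 1 AND 0 = 0
g7 = g2 XOR in4 = 1 XOR 1 = 0
g8 = g5 XOR g7 = 1 XOR 0 = 1
g9 = g6 OR g8 = 0 OR 1 = 1
So g9 = 1.

in5=1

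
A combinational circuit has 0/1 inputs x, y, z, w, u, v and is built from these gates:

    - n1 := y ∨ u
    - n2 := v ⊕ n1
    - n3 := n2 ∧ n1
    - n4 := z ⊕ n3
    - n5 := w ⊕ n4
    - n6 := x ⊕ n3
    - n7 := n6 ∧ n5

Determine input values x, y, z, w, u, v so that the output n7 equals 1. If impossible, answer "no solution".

n7 = n6 ∧ n5 must be 1, so both n6 = 1 and n5 = 1.
n6 = x ⊕ n3 must be 1, so x and n3 differ.
n5 = w ⊕ n4 must be 1, so w and n4 differ.
Check with x=0, y=0, z=1, w=1, u=1, v=0:
n1 = y ∨ u = 0 ∨ 1 = 1
n2 = v ⊕ n1 = 0 ⊕ 1 = 1
n3 = n2 ∧ n1 = 1 ∧ 1 = 1
n4 = z ⊕ n3 = 1 ⊕ 1 = 0
n5 = w ⊕ n4 = 1 ⊕ 0 = 1
n6 = x ⊕ n3 = 0 ⊕ 1 = 1
n7 = n6 ∧ n5 = 1 ∧ 1 = 1
So n7 = 1 as required.

x=0, y=0, z=1, w=1, u=1, v=0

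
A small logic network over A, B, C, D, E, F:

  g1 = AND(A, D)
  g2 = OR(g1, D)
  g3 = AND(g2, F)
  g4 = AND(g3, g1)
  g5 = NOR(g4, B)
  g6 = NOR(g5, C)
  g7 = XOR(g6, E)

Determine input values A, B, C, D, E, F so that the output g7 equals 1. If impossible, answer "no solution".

g7 = XOR(g6, E) must be 1, so g6 and E differ.
Check with A=1, B=1, C=1, D=1, E=1, F=1:
g1 = AND(A, D) = AND(1, 1) = 1
g2 = OR(g1, D) = OR(1, 1) = 1
g3 = AND(g2, F) = AND(1, 1) = 1
g4 = AND(g3, g1) = AND(1, 1) = 1
g5 = NOR(g4, B) = NOR(1, 1) = 0
g6 = NOR(g5, C) = NOR(0, 1) = 0
g7 = XOR(g6, E) = XOR(0, 1) = 1
So g7 = 1 as required.

A=1, B=1, C=1, D=1, E=1, F=1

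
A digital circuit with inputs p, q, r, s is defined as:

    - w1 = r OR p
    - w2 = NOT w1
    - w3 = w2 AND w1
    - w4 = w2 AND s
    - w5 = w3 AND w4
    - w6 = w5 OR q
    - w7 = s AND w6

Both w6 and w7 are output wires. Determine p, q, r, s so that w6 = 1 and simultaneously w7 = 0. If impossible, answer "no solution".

Check with p=0 q=1 r=0 s=0:
w1 = r OR p = 0 OR 0 = 0
w2 = NOT w1 = NOT 0 = 1
w3 = w2 AND w1 = 1 AND 0 = 0
w4 = w2 AND s = 1 AND 0 = 0
w5 = w3 AND w4 = 0 AND 0 = 0
w6 = w5 OR q = 0 OR 1 = 1
w7 = s AND w6 = 0 AND 1 = 0
So w6 = 1 and w7 = 0.

p=0 q=1 r=0 s=0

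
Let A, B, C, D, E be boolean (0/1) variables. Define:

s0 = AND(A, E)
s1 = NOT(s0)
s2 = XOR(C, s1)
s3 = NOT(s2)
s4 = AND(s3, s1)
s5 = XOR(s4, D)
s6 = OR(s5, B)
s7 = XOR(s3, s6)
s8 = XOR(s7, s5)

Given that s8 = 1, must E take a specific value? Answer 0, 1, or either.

either

Both values of E occur among assignments with s8 = 1:
  E=0: A=0, B=0, C=1, D=0, E=0
  E=1: A=0, B=0, C=1, D=0, E=1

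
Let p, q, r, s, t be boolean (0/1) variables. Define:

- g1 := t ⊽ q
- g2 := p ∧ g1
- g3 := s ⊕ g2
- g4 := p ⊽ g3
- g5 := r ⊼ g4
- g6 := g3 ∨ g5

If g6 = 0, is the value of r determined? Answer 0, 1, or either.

1

g6 = g3 ∨ g5 must be 0, so both g3 = 0 and g5 = 0.
g3 = s ⊕ g2 must be 0, so s and g2 are equal.
Every assignment with g6 = 0 has r = 1; there are 4 such assignment(s).
  p=0, q=0, r=1, s=0, t=0
  p=0, q=0, r=1, s=0, t=1
  p=0, q=1, r=1, s=0, t=0
  p=0, q=1, r=1, s=0, t=1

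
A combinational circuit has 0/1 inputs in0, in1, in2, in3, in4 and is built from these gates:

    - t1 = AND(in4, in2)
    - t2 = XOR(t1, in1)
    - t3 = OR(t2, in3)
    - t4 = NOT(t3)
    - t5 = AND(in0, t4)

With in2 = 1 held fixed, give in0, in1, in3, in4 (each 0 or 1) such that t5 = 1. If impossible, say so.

t5 = AND(in0, t4) must be 1, so both in0 = 1 and t4 = 1.
Check with in2 = 1 and in0=1, in1=1, in3=0, in4=1:
t1 = AND(in4, in2) = AND(1, 1) = 1
t2 = XOR(t1, in1) = XOR(1, 1) = 0
t3 = OR(t2, in3) = OR(0, 0) = 0
t4 = NOT(t3) = NOT 0 = 1
t5 = AND(in0, t4) = AND(1, 1) = 1
So t5 = 1.

in0=1, in1=1, in3=0, in4=1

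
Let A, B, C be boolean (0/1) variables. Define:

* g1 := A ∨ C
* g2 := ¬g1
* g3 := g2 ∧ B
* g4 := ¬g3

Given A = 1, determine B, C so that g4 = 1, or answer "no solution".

Check with A = 1 and B=0, C=0:
g1 = A ∨ C = 1 ∨ 0 = 1
g2 = ¬g1 = ¬1 = 0
g3 = g2 ∧ B = 0 ∧ 0 = 0
g4 = ¬g3 = ¬0 = 1
So g4 = 1.

B=0 C=0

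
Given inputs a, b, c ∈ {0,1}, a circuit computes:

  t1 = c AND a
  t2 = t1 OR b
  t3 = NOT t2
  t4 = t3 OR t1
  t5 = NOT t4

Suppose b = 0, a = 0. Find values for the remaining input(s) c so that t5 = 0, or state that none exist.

c=0

t5 = NOT t4 must be 0, so t4 = 1.
t4 = t3 OR t1 must be 1, so at least one of t3, t1 is 1.
Check with b = 0, a = 0 and c=0:
t1 = c AND a = 0 AND 0 = 0
t2 = t1 OR b = 0 OR 0 = 0
t3 = NOT t2 = NOT 0 = 1
t4 = t3 OR t1 = 1 OR 0 = 1
t5 = NOT t4 = NOT 1 = 0
So t5 = 0.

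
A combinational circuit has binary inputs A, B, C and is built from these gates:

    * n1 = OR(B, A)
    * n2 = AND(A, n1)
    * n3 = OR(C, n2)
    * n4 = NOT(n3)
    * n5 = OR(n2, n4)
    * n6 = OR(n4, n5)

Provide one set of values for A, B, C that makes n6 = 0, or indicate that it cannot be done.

n6 = OR(n4, n5) must be 0, so both n4 = 0 and n5 = 0.
n4 = NOT(n3) must be 0, so n3 = 1.
n5 = OR(n2, n4) must be 0, so both n2 = 0 and n4 = 0.
Check with A=0 B=1 C=1:
n1 = OR(B, A) = OR(1, 0) = 1
n2 = AND(A, n1) = AND(0, 1) = 0
n3 = OR(C, n2) = OR(1, 0) = 1
n4 = NOT(n3) = NOT 1 = 0
n5 = OR(n2, n4) = OR(0, 0) = 0
n6 = OR(n4, n5) = OR(0, 0) = 0
So n6 = 0 as required.

A=0 B=1 C=1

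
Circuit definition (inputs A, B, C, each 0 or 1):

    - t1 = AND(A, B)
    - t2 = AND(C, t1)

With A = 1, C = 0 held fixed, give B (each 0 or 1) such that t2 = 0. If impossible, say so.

Check with A = 1, C = 0 and B=1:
t1 = AND(A, B) = AND(1, 1) = 1
t2 = AND(C, t1) = AND(0, 1) = 0
So t2 = 0.

B=1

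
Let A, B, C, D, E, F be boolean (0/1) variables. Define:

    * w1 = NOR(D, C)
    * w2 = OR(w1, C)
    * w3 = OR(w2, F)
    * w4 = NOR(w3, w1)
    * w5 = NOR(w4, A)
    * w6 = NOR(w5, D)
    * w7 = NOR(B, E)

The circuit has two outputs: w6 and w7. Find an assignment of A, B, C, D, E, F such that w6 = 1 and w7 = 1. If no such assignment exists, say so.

A=1, B=0, C=0, D=0, E=0, F=1

Check with A=1, B=0, C=0, D=0, E=0, F=1:
w1 = NOR(D, C) = NOR(0, 0) = 1
w2 = OR(w1, C) = OR(1, 0) = 1
w3 = OR(w2, F) = OR(1, 1) = 1
w4 = NOR(w3, w1) = NOR(1, 1) = 0
w5 = NOR(w4, A) = NOR(0, 1) = 0
w6 = NOR(w5, D) = NOR(0, 0) = 1
w7 = NOR(B, E) = NOR(0, 0) = 1
So w6 = 1 and w7 = 1.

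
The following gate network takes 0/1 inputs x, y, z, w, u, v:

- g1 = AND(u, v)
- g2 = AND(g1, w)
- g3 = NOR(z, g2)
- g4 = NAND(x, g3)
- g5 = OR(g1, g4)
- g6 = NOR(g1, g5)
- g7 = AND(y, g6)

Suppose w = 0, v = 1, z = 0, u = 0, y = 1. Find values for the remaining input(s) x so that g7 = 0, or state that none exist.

g7 = AND(y, g6) must be 0, so at least one of y, g6 is 0.
Check with w = 0, v = 1, z = 0, u = 0, y = 1 and x=0:
g1 = AND(u, v) = AND(0, 1) = 0
g2 = AND(g1, w) = AND(0, 0) = 0
g3 = NOR(z, g2) = NOR(0, 0) = 1
g4 = NAND(x, g3) = NAND(0, 1) = 1
g5 = OR(g1, g4) = OR(0, 1) = 1
g6 = NOR(g1, g5) = NOR(0, 1) = 0
g7 = AND(y, g6) = AND(1, 0) = 0
So g7 = 0.

x=0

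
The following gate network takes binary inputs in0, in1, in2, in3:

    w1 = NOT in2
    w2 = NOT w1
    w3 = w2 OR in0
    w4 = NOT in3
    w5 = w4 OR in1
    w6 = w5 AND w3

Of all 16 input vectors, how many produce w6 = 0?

w6 = w5 AND w3 must be 0, so at least one of w5, w3 is 0.
Enumerating the 16 input combinations, 7 give w6 = 0 and 9 give w6 = 1.

7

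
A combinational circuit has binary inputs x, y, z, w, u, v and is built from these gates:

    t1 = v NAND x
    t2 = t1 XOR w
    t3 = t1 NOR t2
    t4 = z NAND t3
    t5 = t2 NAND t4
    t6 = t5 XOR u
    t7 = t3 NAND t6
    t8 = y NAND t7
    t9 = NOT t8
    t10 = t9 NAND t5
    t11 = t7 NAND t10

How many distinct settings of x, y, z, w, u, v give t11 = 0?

46

t11 = t7 NAND t10 must be 0, so both t7 = 1 and t10 = 1.
t7 = t3 NAND t6 must be 1, so at least one of t3, t6 is 0.
t10 = t9 NAND t5 must be 1, so at least one of t9, t5 is 0.
Enumerating the 64 input combinations, 46 give t11 = 0 and 18 give t11 = 1.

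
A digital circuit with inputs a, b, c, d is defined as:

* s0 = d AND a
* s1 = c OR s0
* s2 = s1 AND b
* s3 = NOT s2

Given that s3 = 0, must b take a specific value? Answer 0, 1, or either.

1

s3 = NOT s2 must be 0, so s2 = 1.
s2 = s1 AND b must be 1, so both s1 = 1 and b = 1.
Every assignment with s3 = 0 has b = 1; there are 5 such assignment(s).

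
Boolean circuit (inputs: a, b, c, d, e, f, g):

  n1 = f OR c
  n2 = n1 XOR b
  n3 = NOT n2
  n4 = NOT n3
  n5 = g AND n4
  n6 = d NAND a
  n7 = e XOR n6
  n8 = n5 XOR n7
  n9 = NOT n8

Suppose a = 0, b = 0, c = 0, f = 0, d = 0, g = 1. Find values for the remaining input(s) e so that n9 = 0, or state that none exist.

Check with a = 0, b = 0, c = 0, f = 0, d = 0, g = 1 and e=0:
n1 = f OR c = 0 OR 0 = 0
n2 = n1 XOR b = 0 XOR 0 = 0
n3 = NOT n2 = NOT 0 = 1
n4 = NOT n3 = NOT 1 = 0
n5 = g AND n4 = 1 AND 0 = 0
n6 = d NAND a = 0 NAND 0 = 1
n7 = e XOR n6 = 0 XOR 1 = 1
n8 = n5 XOR n7 = 0 XOR 1 = 1
n9 = NOT n8 = NOT 1 = 0
So n9 = 0.

e=0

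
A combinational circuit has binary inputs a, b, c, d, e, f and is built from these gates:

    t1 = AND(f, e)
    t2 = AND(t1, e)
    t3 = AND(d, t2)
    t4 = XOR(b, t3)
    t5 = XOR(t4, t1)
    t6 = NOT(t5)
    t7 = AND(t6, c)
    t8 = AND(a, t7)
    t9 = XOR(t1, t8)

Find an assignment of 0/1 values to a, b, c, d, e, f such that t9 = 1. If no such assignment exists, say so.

a=1 b=0 c=0 d=1 e=1 f=1

t9 = XOR(t1, t8) must be 1, so t1 and t8 differ.
Check with a=1 b=0 c=0 d=1 e=1 f=1:
t1 = AND(f, e) = AND(1, 1) = 1
t2 = AND(t1, e) = AND(1, 1) = 1
t3 = AND(d, t2) = AND(1, 1) = 1
t4 = XOR(b, t3) = XOR(0, 1) = 1
t5 = XOR(t4, t1) = XOR(1, 1) = 0
t6 = NOT(t5) = NOT 0 = 1
t7 = AND(t6, c) = AND(1, 0) = 0
t8 = AND(a, t7) = AND(1, 0) = 0
t9 = XOR(t1, t8) = XOR(1, 0) = 1
So t9 = 1 as required.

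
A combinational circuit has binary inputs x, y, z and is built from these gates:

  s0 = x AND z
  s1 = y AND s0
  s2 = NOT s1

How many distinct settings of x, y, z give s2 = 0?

s2 = NOT s1 must be 0, so s1 = 1.
s1 = y AND s0 must be 1, so both y = 1 and s0 = 1.
s0 = x AND z must be 1, so both x = 1 and z = 1.
Satisfying assignments:
  x=1, y=1, z=1

1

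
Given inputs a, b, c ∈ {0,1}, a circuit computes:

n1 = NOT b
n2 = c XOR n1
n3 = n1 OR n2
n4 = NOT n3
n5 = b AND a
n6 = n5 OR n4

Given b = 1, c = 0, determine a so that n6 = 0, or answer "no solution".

no solution exists

With b = 1, c = 0 fixed, none of the 2 settings of a give n6 = 0.
For example, with a=1:
n1 = NOT b = NOT 1 = 0
n2 = c XOR n1 = 0 XOR 0 = 0
n3 = n1 OR n2 = 0 OR 0 = 0
n4 = NOT n3 = NOT 0 = 1
n5 = b AND a = 1 AND 1 = 1
n6 = n5 OR n4 = 1 OR 1 = 1
giving n6 = 1 ≠ 0.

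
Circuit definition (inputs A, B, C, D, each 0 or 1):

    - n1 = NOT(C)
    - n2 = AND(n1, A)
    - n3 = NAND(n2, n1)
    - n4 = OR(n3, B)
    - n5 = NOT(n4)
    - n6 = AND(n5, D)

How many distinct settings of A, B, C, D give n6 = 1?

1

n6 = AND(n5, D) must be 1, so both n5 = 1 and D = 1.
Satisfying assignments:
  A=1, B=0, C=0, D=1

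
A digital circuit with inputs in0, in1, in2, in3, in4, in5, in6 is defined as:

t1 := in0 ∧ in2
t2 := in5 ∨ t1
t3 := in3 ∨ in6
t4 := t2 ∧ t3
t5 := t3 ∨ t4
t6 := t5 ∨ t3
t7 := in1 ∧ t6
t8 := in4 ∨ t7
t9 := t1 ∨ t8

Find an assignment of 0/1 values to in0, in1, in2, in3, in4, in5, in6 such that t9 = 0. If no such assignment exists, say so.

Check with in0=1, in1=0, in2=0, in3=1, in4=0, in5=1, in6=0:
t1 = in0 ∧ in2 = 1 ∧ 0 = 0
t2 = in5 ∨ t1 = 1 ∨ 0 = 1
t3 = in3 ∨ in6 = 1 ∨ 0 = 1
t4 = t2 ∧ t3 = 1 ∧ 1 = 1
t5 = t3 ∨ t4 = 1 ∨ 1 = 1
t6 = t5 ∨ t3 = 1 ∨ 1 = 1
t7 = in1 ∧ t6 = 0 ∧ 1 = 0
t8 = in4 ∨ t7 = 0 ∨ 0 = 0
t9 = t1 ∨ t8 = 0 ∨ 0 = 0
So t9 = 0 as required.

in0=1, in1=0, in2=0, in3=1, in4=0, in5=1, in6=0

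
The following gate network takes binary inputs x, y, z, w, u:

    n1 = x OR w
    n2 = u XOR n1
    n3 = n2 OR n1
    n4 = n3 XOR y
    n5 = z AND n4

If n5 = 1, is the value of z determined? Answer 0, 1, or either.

1

n5 = z AND n4 must be 1, so both z = 1 and n4 = 1.
Every assignment with n5 = 1 has z = 1; there are 8 such assignment(s).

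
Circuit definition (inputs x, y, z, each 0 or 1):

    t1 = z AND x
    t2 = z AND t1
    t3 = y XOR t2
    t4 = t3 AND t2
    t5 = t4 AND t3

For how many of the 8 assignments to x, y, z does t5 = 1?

1

t5 = t4 AND t3 must be 1, so both t4 = 1 and t3 = 1.
Satisfying assignments:
  x=1, y=0, z=1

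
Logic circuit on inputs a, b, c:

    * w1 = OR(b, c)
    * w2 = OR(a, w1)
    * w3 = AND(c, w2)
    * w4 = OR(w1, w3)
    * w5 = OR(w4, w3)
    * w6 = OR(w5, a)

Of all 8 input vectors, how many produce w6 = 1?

7

w6 = OR(w5, a) must be 1, so at least one of w5, a is 1.
Enumerating the 8 input combinations, 7 give w6 = 1 and 1 give w6 = 0.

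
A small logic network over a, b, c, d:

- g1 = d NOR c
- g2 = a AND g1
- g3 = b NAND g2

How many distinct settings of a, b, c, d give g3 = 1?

g3 = b NAND g2 must be 1, so at least one of b, g2 is 0.
Enumerating the 16 input combinations, 15 give g3 = 1 and 1 give g3 = 0.

15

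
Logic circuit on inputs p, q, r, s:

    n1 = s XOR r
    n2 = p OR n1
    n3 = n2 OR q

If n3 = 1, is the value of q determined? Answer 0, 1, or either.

either

Both values of q occur among assignments with n3 = 1:
  q=0: p=0, q=0, r=0, s=1
  q=1: p=0, q=1, r=0, s=0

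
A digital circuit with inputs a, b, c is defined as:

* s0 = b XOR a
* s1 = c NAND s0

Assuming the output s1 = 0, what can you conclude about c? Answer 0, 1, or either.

1

s1 = c NAND s0 must be 0, so both c = 1 and s0 = 1.
Every assignment with s1 = 0 has c = 1; there are 2 such assignment(s).
  a=0, b=1, c=1
  a=1, b=0, c=1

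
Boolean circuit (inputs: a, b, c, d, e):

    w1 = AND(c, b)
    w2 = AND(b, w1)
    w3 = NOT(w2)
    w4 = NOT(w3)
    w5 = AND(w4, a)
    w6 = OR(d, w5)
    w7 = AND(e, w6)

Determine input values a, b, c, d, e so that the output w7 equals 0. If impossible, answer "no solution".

w7 = AND(e, w6) must be 0, so at least one of e, w6 is 0.
Check with a=1 b=0 c=0 d=0 e=1:
w1 = AND(c, b) = AND(0, 0) = 0
w2 = AND(b, w1) = AND(0, 0) = 0
w3 = NOT(w2) = NOT 0 = 1
w4 = NOT(w3) = NOT 1 = 0
w5 = AND(w4, a) = AND(0, 1) = 0
w6 = OR(d, w5) = OR(0, 0) = 0
w7 = AND(e, w6) = AND(1, 0) = 0
So w7 = 0 as required.

a=1 b=0 c=0 d=0 e=1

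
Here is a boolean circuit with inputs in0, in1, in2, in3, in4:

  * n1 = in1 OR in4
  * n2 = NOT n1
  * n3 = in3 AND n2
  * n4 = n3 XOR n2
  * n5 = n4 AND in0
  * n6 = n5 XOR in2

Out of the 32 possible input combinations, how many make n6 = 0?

n6 = n5 XOR in2 must be 0, so n5 and in2 are equal.
Enumerating the 32 input combinations, 16 give n6 = 0 and 16 give n6 = 1.

16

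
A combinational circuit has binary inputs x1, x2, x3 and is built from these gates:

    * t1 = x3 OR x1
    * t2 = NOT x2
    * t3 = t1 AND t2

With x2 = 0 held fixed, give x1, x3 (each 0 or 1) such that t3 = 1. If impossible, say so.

t3 = t1 AND t2 must be 1, so both t1 = 1 and t2 = 1.
t1 = x3 OR x1 must be 1, so at least one of x3, x1 is 1.
Check with x2 = 0 and x1=1, x3=0:
t1 = x3 OR x1 = 0 OR 1 = 1
t2 = NOT x2 = NOT 0 = 1
t3 = t1 AND t2 = 1 AND 1 = 1
So t3 = 1.

x1=1 x3=0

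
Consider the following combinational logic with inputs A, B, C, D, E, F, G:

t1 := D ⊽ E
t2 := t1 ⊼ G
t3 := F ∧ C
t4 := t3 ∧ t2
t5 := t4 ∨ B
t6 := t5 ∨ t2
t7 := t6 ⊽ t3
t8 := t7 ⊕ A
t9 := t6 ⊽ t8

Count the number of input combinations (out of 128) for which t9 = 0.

124

t9 = t6 ⊽ t8 must be 0, so at least one of t6, t8 is 1.
Enumerating the 128 input combinations, 124 give t9 = 0 and 4 give t9 = 1.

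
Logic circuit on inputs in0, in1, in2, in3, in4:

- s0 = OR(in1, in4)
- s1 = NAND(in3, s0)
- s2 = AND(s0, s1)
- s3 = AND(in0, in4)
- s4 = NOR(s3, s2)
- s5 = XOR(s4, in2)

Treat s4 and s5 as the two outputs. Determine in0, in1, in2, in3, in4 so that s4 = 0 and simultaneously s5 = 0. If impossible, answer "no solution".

Check with in0=0, in1=1, in2=0, in3=0, in4=0:
s0 = OR(in1, in4) = OR(1, 0) = 1
s1 = NAND(in3, s0) = NAND(0, 1) = 1
s2 = AND(s0, s1) = AND(1, 1) = 1
s3 = AND(in0, in4) = AND(0, 0) = 0
s4 = NOR(s3, s2) = NOR(0, 1) = 0
s5 = XOR(s4, in2) = XOR(0, 0) = 0
So s4 = 0 and s5 = 0.

in0=0, in1=1, in2=0, in3=0, in4=0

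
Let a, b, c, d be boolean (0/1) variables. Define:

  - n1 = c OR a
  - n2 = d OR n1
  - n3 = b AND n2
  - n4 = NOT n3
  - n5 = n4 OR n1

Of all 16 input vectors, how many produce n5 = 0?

n5 = n4 OR n1 must be 0, so both n4 = 0 and n1 = 0.
Satisfying assignments:
  a=0, b=1, c=0, d=1

1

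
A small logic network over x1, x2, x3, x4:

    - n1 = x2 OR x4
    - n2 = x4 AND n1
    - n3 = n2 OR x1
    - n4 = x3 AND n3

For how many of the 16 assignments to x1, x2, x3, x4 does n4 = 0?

n4 = x3 AND n3 must be 0, so at least one of x3, n3 is 0.
Enumerating the 16 input combinations, 10 give n4 = 0 and 6 give n4 = 1.

10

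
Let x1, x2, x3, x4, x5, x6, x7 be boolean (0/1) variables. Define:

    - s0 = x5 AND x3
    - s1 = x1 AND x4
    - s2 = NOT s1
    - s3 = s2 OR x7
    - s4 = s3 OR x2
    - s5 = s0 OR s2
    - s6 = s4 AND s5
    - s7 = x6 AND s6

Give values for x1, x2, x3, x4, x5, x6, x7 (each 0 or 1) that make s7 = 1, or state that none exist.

x1=0 x2=0 x3=0 x4=1 x5=1 x6=1 x7=1

s7 = x6 AND s6 must be 1, so both x6 = 1 and s6 = 1.
s6 = s4 AND s5 must be 1, so both s4 = 1 and s5 = 1.
Check with x1=0 x2=0 x3=0 x4=1 x5=1 x6=1 x7=1:
s0 = x5 AND x3 = 1 AND 0 = 0
s1 = x1 AND x4 = 0 AND 1 = 0
s2 = NOT s1 = NOT 0 = 1
s3 = s2 OR x7 = 1 OR 1 = 1
s4 = s3 OR x2 = 1 OR 0 = 1
s5 = s0 OR s2 = 0 OR 1 = 1
s6 = s4 AND s5 = 1 AND 1 = 1
s7 = x6 AND s6 = 1 AND 1 = 1
So s7 = 1 as required.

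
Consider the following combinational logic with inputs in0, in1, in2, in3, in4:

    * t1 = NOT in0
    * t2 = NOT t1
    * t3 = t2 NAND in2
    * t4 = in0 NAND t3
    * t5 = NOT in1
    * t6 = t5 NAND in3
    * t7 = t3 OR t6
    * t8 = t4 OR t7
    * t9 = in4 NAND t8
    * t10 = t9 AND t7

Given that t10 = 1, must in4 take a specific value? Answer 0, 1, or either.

0

t10 = t9 AND t7 must be 1, so both t9 = 1 and t7 = 1.
Every assignment with t10 = 1 has in4 = 0; there are 15 such assignment(s).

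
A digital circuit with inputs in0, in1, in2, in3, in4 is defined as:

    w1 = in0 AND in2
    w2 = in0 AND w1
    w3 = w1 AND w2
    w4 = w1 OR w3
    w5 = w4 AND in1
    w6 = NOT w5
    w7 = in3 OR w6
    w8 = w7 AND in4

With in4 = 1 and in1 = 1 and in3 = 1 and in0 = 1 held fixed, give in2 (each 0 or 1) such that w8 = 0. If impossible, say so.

With in4 = 1 and in1 = 1 and in3 = 1 and in0 = 1 fixed, none of the 2 settings of in2 give w8 = 0.
For example, with in2=0:
w1 = in0 AND in2 = 1 AND 0 = 0
w2 = in0 AND w1 = 1 AND 0 = 0
w3 = w1 AND w2 = 0 AND 0 = 0
w4 = w1 OR w3 = 0 OR 0 = 0
w5 = w4 AND in1 = 0 AND 1 = 0
w6 = NOT w5 = NOT 0 = 1
w7 = in3 OR w6 = 1 OR 1 = 1
w8 = w7 AND in4 = 1 AND 1 = 1
giving w8 = 1 ≠ 0.

no solution exists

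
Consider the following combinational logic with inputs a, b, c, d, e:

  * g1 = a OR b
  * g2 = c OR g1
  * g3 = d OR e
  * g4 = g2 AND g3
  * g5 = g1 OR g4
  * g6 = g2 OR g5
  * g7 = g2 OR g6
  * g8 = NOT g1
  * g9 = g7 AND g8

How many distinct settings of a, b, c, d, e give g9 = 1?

4

g9 = g7 AND g8 must be 1, so both g7 = 1 and g8 = 1.
Satisfying assignments:
  a=0, b=0, c=1, d=0, e=0
  a=0, b=0, c=1, d=0, e=1
  a=0, b=0, c=1, d=1, e=0
  a=0, b=0, c=1, d=1, e=1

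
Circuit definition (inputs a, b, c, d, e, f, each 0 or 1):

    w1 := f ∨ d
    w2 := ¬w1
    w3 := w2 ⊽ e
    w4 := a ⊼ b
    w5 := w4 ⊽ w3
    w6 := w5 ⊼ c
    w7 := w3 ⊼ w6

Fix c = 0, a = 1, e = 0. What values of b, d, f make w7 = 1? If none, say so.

b=1, d=0, f=0

w7 = w3 ⊼ w6 must be 1, so at least one of w3, w6 is 0.
Check with c = 0, a = 1, e = 0 and b=1, d=0, f=0:
w1 = f ∨ d = 0 ∨ 0 = 0
w2 = ¬w1 = ¬0 = 1
w3 = w2 ⊽ e = 1 ⊽ 0 = 0
w4 = a ⊼ b = 1 ⊼ 1 = 0
w5 = w4 ⊽ w3 = 0 ⊽ 0 = 1
w6 = w5 ⊼ c = 1 ⊼ 0 = 1
w7 = w3 ⊼ w6 = 0 ⊼ 1 = 1
So w7 = 1.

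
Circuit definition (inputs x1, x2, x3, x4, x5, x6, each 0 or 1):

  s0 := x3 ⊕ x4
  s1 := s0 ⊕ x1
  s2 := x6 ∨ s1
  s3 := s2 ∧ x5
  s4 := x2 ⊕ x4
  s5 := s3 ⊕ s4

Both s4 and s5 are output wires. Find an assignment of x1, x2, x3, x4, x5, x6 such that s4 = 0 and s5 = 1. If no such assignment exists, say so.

Check with x1=1, x2=0, x3=0, x4=0, x5=1, x6=0:
s0 = x3 ⊕ x4 = 0 ⊕ 0 = 0
s1 = s0 ⊕ x1 = 0 ⊕ 1 = 1
s2 = x6 ∨ s1 = 0 ∨ 1 = 1
s3 = s2 ∧ x5 = 1 ∧ 1 = 1
s4 = x2 ⊕ x4 = 0 ⊕ 0 = 0
s5 = s3 ⊕ s4 = 1 ⊕ 0 = 1
So s4 = 0 and s5 = 1.

x1=1, x2=0, x3=0, x4=0, x5=1, x6=0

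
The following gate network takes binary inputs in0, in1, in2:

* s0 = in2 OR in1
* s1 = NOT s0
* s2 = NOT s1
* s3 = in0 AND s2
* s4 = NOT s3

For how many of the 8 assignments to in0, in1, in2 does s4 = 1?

5

s4 = NOT s3 must be 1, so s3 = 0.
Enumerating the 8 input combinations, 5 give s4 = 1 and 3 give s4 = 0.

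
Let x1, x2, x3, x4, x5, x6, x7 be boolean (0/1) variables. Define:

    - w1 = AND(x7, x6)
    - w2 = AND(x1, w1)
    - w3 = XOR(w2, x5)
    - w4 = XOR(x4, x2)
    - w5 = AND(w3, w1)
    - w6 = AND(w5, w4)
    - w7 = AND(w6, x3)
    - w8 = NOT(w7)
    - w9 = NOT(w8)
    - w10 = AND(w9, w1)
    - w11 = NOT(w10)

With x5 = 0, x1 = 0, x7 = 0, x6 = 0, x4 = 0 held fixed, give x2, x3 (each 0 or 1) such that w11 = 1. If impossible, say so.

w11 = NOT(w10) must be 1, so w10 = 0.
Check with x5 = 0, x1 = 0, x7 = 0, x6 = 0, x4 = 0 and x2=0, x3=0:
w1 = AND(x7, x6) = AND(0, 0) = 0
w2 = AND(x1, w1) = AND(0, 0) = 0
w3 = XOR(w2, x5) = XOR(0, 0) = 0
w4 = XOR(x4, x2) = XOR(0, 0) = 0
w5 = AND(w3, w1) = AND(0, 0) = 0
w6 = AND(w5, w4) = AND(0, 0) = 0
w7 = AND(w6, x3) = AND(0, 0) = 0
w8 = NOT(w7) = NOT 0 = 1
w9 = NOT(w8) = NOT 1 = 0
w10 = AND(w9, w1) = AND(0, 0) = 0
w11 = NOT(w10) = NOT 0 = 1
So w11 = 1.

x2=0 x3=0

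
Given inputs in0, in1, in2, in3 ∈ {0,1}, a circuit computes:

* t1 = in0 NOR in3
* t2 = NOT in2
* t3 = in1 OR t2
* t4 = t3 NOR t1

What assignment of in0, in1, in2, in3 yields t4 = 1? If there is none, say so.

in0=1, in1=0, in2=1, in3=0

t4 = t3 NOR t1 must be 1, so both t3 = 0 and t1 = 0.
t3 = in1 OR t2 must be 0, so both in1 = 0 and t2 = 0.
Check with in0=1, in1=0, in2=1, in3=0:
t1 = in0 NOR in3 = 1 NOR 0 = 0
t2 = NOT in2 = NOT 1 = 0
t3 = in1 OR t2 = 0 OR 0 = 0
t4 = t3 NOR t1 = 0 NOR 0 = 1
So t4 = 1 as required.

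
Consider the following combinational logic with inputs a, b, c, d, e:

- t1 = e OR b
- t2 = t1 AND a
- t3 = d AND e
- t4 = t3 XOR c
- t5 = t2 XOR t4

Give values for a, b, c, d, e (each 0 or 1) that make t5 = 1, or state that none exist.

Check with a=0, b=0, c=0, d=1, e=1:
t1 = e OR b = 1 OR 0 = 1
t2 = t1 AND a = 1 AND 0 = 0
t3 = d AND e = 1 AND 1 = 1
t4 = t3 XOR c = 1 XOR 0 = 1
t5 = t2 XOR t4 = 0 XOR 1 = 1
So t5 = 1 as required.

a=0, b=0, c=0, d=1, e=1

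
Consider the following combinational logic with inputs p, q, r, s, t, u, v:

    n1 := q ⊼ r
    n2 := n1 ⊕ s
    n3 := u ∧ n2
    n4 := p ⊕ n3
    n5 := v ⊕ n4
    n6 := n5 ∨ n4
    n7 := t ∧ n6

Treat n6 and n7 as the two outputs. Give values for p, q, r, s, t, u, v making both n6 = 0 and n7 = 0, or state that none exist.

p=0, q=0, r=0, s=1, t=1, u=1, v=0

Check with p=0, q=0, r=0, s=1, t=1, u=1, v=0:
n1 = q ⊼ r = 0 ⊼ 0 = 1
n2 = n1 ⊕ s = 1 ⊕ 1 = 0
n3 = u ∧ n2 = 1 ∧ 0 = 0
n4 = p ⊕ n3 = 0 ⊕ 0 = 0
n5 = v ⊕ n4 = 0 ⊕ 0 = 0
n6 = n5 ∨ n4 = 0 ∨ 0 = 0
n7 = t ∧ n6 = 1 ∧ 0 = 0
So n6 = 0 and n7 = 0.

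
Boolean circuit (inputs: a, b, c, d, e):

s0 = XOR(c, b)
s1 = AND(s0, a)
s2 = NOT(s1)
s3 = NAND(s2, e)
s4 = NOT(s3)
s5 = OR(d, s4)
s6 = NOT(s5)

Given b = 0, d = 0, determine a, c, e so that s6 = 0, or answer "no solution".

a=0, c=0, e=1

s6 = NOT(s5) must be 0, so s5 = 1.
s5 = OR(d, s4) must be 1, so at least one of d, s4 is 1.
Check with b = 0, d = 0 and a=0, c=0, e=1:
s0 = XOR(c, b) = XOR(0, 0) = 0
s1 = AND(s0, a) = AND(0, 0) = 0
s2 = NOT(s1) = NOT 0 = 1
s3 = NAND(s2, e) = NAND(1, 1) = 0
s4 = NOT(s3) = NOT 0 = 1
s5 = OR(d, s4) = OR(0, 1) = 1
s6 = NOT(s5) = NOT 1 = 0
So s6 = 0.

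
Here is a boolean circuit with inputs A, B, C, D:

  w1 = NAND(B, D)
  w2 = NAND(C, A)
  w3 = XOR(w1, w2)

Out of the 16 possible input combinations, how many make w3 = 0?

10

w3 = XOR(w1, w2) must be 0, so w1 and w2 are equal.
Enumerating the 16 input combinations, 10 give w3 = 0 and 6 give w3 = 1.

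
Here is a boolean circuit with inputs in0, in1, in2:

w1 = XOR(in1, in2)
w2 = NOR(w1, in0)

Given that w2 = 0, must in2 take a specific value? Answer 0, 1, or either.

Both values of in2 occur among assignments with w2 = 0:
  in2=0: in0=0, in1=1, in2=0
  in2=1: in0=0, in1=0, in2=1

either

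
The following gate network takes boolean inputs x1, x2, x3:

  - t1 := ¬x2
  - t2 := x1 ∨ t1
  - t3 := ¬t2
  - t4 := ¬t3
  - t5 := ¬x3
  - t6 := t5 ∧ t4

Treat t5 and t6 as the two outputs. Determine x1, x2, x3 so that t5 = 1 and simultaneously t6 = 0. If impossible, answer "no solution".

Check with x1=0 x2=1 x3=0:
t1 = ¬x2 = ¬1 = 0
t2 = x1 ∨ t1 = 0 ∨ 0 = 0
t3 = ¬t2 = ¬0 = 1
t4 = ¬t3 = ¬1 = 0
t5 = ¬x3 = ¬0 = 1
t6 = t5 ∧ t4 = 1 ∧ 0 = 0
So t5 = 1 and t6 = 0.

x1=0 x2=1 x3=0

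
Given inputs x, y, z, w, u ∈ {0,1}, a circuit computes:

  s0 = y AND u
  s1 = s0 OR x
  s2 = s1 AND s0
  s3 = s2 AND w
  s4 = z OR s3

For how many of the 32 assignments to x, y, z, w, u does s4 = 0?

s4 = z OR s3 must be 0, so both z = 0 and s3 = 0.
s3 = s2 AND w must be 0, so at least one of s2, w is 0.
Enumerating the 32 input combinations, 14 give s4 = 0 and 18 give s4 = 1.

14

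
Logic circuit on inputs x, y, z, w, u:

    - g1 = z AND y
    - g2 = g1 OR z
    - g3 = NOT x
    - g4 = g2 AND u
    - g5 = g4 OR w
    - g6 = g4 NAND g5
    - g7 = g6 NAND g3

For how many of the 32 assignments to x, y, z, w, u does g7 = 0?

12

g7 = g6 NAND g3 must be 0, so both g6 = 1 and g3 = 1.
g6 = g4 NAND g5 must be 1, so at least one of g4, g5 is 0.
g3 = NOT x must be 1, so x = 0.
Enumerating the 32 input combinations, 12 give g7 = 0 and 20 give g7 = 1.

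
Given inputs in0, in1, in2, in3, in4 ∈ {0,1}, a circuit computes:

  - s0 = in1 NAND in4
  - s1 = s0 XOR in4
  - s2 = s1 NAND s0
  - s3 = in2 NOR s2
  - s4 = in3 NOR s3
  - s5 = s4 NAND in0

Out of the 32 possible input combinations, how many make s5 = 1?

s5 = s4 NAND in0 must be 1, so at least one of s4, in0 is 0.
Enumerating the 32 input combinations, 26 give s5 = 1 and 6 give s5 = 0.

26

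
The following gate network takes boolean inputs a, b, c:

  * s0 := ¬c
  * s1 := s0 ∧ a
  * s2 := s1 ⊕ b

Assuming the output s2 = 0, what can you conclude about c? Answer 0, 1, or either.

Both values of c occur among assignments with s2 = 0:
  c=0: a=0, b=0, c=0
  c=1: a=0, b=0, c=1

either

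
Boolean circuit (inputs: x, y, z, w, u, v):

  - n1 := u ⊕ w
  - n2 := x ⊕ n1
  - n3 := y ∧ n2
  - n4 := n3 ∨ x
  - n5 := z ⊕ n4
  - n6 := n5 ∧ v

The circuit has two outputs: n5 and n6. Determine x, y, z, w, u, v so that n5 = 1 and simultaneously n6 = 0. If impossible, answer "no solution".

x=0, y=1, z=1, w=0, u=0, v=0

Check with x=0, y=1, z=1, w=0, u=0, v=0:
n1 = u ⊕ w = 0 ⊕ 0 = 0
n2 = x ⊕ n1 = 0 ⊕ 0 = 0
n3 = y ∧ n2 = 1 ∧ 0 = 0
n4 = n3 ∨ x = 0 ∨ 0 = 0
n5 = z ⊕ n4 = 1 ⊕ 0 = 1
n6 = n5 ∧ v = 1 ∧ 0 = 0
So n5 = 1 and n6 = 0.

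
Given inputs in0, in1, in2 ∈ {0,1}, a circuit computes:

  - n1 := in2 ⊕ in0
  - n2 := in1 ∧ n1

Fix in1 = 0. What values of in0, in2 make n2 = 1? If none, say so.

With in1 = 0 fixed, none of the 4 settings of in0, in2 give n2 = 1.
For example, with in0=1, in2=0:
n1 = in2 ⊕ in0 = 0 ⊕ 1 = 1
n2 = in1 ∧ n1 = 0 ∧ 1 = 0
giving n2 = 0 ≠ 1.

no solution exists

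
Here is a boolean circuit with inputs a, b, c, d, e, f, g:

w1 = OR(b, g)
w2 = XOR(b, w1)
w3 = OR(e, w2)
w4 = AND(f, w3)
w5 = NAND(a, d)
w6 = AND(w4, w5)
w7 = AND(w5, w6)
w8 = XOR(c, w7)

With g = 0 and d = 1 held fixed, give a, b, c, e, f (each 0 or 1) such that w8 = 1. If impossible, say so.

w8 = XOR(c, w7) must be 1, so c and w7 differ.
Check with g = 0 and d = 1 and a=0, b=0, c=1, e=1, f=0:
w1 = OR(b, g) = OR(0, 0) = 0
w2 = XOR(b, w1) = XOR(0, 0) = 0
w3 = OR(e, w2) = OR(1, 0) = 1
w4 = AND(f, w3) = AND(0, 1) = 0
w5 = NAND(a, d) = NAND(0, 1) = 1
w6 = AND(w4, w5) = AND(0, 1) = 0
w7 = AND(w5, w6) = AND(1, 0) = 0
w8 = XOR(c, w7) = XOR(1, 0) = 1
So w8 = 1.

a=0, b=0, c=1, e=1, f=0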